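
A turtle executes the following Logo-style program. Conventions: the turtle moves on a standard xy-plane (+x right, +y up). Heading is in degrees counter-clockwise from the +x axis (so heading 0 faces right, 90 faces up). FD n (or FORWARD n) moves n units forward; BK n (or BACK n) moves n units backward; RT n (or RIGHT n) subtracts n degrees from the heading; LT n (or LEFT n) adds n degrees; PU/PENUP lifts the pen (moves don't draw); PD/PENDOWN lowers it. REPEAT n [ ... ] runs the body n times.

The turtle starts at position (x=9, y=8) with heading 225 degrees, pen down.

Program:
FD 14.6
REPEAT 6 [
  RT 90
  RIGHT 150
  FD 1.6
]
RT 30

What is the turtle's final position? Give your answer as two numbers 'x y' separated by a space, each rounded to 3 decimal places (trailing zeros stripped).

Executing turtle program step by step:
Start: pos=(9,8), heading=225, pen down
FD 14.6: (9,8) -> (-1.324,-2.324) [heading=225, draw]
REPEAT 6 [
  -- iteration 1/6 --
  RT 90: heading 225 -> 135
  RT 150: heading 135 -> 345
  FD 1.6: (-1.324,-2.324) -> (0.222,-2.738) [heading=345, draw]
  -- iteration 2/6 --
  RT 90: heading 345 -> 255
  RT 150: heading 255 -> 105
  FD 1.6: (0.222,-2.738) -> (-0.192,-1.192) [heading=105, draw]
  -- iteration 3/6 --
  RT 90: heading 105 -> 15
  RT 150: heading 15 -> 225
  FD 1.6: (-0.192,-1.192) -> (-1.324,-2.324) [heading=225, draw]
  -- iteration 4/6 --
  RT 90: heading 225 -> 135
  RT 150: heading 135 -> 345
  FD 1.6: (-1.324,-2.324) -> (0.222,-2.738) [heading=345, draw]
  -- iteration 5/6 --
  RT 90: heading 345 -> 255
  RT 150: heading 255 -> 105
  FD 1.6: (0.222,-2.738) -> (-0.192,-1.192) [heading=105, draw]
  -- iteration 6/6 --
  RT 90: heading 105 -> 15
  RT 150: heading 15 -> 225
  FD 1.6: (-0.192,-1.192) -> (-1.324,-2.324) [heading=225, draw]
]
RT 30: heading 225 -> 195
Final: pos=(-1.324,-2.324), heading=195, 7 segment(s) drawn

Answer: -1.324 -2.324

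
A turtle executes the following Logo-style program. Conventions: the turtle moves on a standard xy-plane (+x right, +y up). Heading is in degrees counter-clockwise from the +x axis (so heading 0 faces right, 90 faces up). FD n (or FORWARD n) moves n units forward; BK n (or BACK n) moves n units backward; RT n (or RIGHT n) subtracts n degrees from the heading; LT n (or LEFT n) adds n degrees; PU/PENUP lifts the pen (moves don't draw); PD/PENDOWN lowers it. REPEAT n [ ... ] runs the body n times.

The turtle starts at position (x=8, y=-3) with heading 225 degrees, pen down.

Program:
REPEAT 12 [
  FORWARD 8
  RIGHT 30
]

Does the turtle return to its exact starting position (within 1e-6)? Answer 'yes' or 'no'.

Executing turtle program step by step:
Start: pos=(8,-3), heading=225, pen down
REPEAT 12 [
  -- iteration 1/12 --
  FD 8: (8,-3) -> (2.343,-8.657) [heading=225, draw]
  RT 30: heading 225 -> 195
  -- iteration 2/12 --
  FD 8: (2.343,-8.657) -> (-5.384,-10.727) [heading=195, draw]
  RT 30: heading 195 -> 165
  -- iteration 3/12 --
  FD 8: (-5.384,-10.727) -> (-13.112,-8.657) [heading=165, draw]
  RT 30: heading 165 -> 135
  -- iteration 4/12 --
  FD 8: (-13.112,-8.657) -> (-18.769,-3) [heading=135, draw]
  RT 30: heading 135 -> 105
  -- iteration 5/12 --
  FD 8: (-18.769,-3) -> (-20.839,4.727) [heading=105, draw]
  RT 30: heading 105 -> 75
  -- iteration 6/12 --
  FD 8: (-20.839,4.727) -> (-18.769,12.455) [heading=75, draw]
  RT 30: heading 75 -> 45
  -- iteration 7/12 --
  FD 8: (-18.769,12.455) -> (-13.112,18.112) [heading=45, draw]
  RT 30: heading 45 -> 15
  -- iteration 8/12 --
  FD 8: (-13.112,18.112) -> (-5.384,20.182) [heading=15, draw]
  RT 30: heading 15 -> 345
  -- iteration 9/12 --
  FD 8: (-5.384,20.182) -> (2.343,18.112) [heading=345, draw]
  RT 30: heading 345 -> 315
  -- iteration 10/12 --
  FD 8: (2.343,18.112) -> (8,12.455) [heading=315, draw]
  RT 30: heading 315 -> 285
  -- iteration 11/12 --
  FD 8: (8,12.455) -> (10.071,4.727) [heading=285, draw]
  RT 30: heading 285 -> 255
  -- iteration 12/12 --
  FD 8: (10.071,4.727) -> (8,-3) [heading=255, draw]
  RT 30: heading 255 -> 225
]
Final: pos=(8,-3), heading=225, 12 segment(s) drawn

Start position: (8, -3)
Final position: (8, -3)
Distance = 0; < 1e-6 -> CLOSED

Answer: yes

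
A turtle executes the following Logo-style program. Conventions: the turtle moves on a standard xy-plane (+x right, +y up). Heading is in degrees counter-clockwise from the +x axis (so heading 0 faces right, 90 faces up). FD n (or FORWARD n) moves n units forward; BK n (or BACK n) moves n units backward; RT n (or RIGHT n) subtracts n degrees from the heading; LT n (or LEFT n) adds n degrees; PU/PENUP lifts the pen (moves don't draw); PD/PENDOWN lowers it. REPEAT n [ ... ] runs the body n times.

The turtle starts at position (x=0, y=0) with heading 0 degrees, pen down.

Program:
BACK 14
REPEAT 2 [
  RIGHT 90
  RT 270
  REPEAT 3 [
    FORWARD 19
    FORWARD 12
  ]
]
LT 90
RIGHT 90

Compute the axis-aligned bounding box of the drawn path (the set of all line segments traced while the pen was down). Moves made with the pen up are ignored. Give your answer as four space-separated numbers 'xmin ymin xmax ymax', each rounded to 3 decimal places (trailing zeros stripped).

Answer: -14 0 172 0

Derivation:
Executing turtle program step by step:
Start: pos=(0,0), heading=0, pen down
BK 14: (0,0) -> (-14,0) [heading=0, draw]
REPEAT 2 [
  -- iteration 1/2 --
  RT 90: heading 0 -> 270
  RT 270: heading 270 -> 0
  REPEAT 3 [
    -- iteration 1/3 --
    FD 19: (-14,0) -> (5,0) [heading=0, draw]
    FD 12: (5,0) -> (17,0) [heading=0, draw]
    -- iteration 2/3 --
    FD 19: (17,0) -> (36,0) [heading=0, draw]
    FD 12: (36,0) -> (48,0) [heading=0, draw]
    -- iteration 3/3 --
    FD 19: (48,0) -> (67,0) [heading=0, draw]
    FD 12: (67,0) -> (79,0) [heading=0, draw]
  ]
  -- iteration 2/2 --
  RT 90: heading 0 -> 270
  RT 270: heading 270 -> 0
  REPEAT 3 [
    -- iteration 1/3 --
    FD 19: (79,0) -> (98,0) [heading=0, draw]
    FD 12: (98,0) -> (110,0) [heading=0, draw]
    -- iteration 2/3 --
    FD 19: (110,0) -> (129,0) [heading=0, draw]
    FD 12: (129,0) -> (141,0) [heading=0, draw]
    -- iteration 3/3 --
    FD 19: (141,0) -> (160,0) [heading=0, draw]
    FD 12: (160,0) -> (172,0) [heading=0, draw]
  ]
]
LT 90: heading 0 -> 90
RT 90: heading 90 -> 0
Final: pos=(172,0), heading=0, 13 segment(s) drawn

Segment endpoints: x in {-14, 0, 5, 17, 36, 48, 67, 79, 98, 110, 129, 141, 160, 172}, y in {0, 0, 0, 0, 0, 0, 0, 0, 0, 0, 0, 0, 0}
xmin=-14, ymin=0, xmax=172, ymax=0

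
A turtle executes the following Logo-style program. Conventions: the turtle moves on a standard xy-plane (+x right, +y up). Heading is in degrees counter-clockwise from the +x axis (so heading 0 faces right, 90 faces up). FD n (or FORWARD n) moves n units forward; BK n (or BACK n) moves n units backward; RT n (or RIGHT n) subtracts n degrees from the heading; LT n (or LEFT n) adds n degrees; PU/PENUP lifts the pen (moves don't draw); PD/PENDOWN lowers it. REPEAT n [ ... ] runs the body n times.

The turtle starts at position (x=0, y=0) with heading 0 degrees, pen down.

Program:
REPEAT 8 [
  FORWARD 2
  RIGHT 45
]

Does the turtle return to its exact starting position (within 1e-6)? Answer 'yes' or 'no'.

Executing turtle program step by step:
Start: pos=(0,0), heading=0, pen down
REPEAT 8 [
  -- iteration 1/8 --
  FD 2: (0,0) -> (2,0) [heading=0, draw]
  RT 45: heading 0 -> 315
  -- iteration 2/8 --
  FD 2: (2,0) -> (3.414,-1.414) [heading=315, draw]
  RT 45: heading 315 -> 270
  -- iteration 3/8 --
  FD 2: (3.414,-1.414) -> (3.414,-3.414) [heading=270, draw]
  RT 45: heading 270 -> 225
  -- iteration 4/8 --
  FD 2: (3.414,-3.414) -> (2,-4.828) [heading=225, draw]
  RT 45: heading 225 -> 180
  -- iteration 5/8 --
  FD 2: (2,-4.828) -> (0,-4.828) [heading=180, draw]
  RT 45: heading 180 -> 135
  -- iteration 6/8 --
  FD 2: (0,-4.828) -> (-1.414,-3.414) [heading=135, draw]
  RT 45: heading 135 -> 90
  -- iteration 7/8 --
  FD 2: (-1.414,-3.414) -> (-1.414,-1.414) [heading=90, draw]
  RT 45: heading 90 -> 45
  -- iteration 8/8 --
  FD 2: (-1.414,-1.414) -> (0,0) [heading=45, draw]
  RT 45: heading 45 -> 0
]
Final: pos=(0,0), heading=0, 8 segment(s) drawn

Start position: (0, 0)
Final position: (0, 0)
Distance = 0; < 1e-6 -> CLOSED

Answer: yes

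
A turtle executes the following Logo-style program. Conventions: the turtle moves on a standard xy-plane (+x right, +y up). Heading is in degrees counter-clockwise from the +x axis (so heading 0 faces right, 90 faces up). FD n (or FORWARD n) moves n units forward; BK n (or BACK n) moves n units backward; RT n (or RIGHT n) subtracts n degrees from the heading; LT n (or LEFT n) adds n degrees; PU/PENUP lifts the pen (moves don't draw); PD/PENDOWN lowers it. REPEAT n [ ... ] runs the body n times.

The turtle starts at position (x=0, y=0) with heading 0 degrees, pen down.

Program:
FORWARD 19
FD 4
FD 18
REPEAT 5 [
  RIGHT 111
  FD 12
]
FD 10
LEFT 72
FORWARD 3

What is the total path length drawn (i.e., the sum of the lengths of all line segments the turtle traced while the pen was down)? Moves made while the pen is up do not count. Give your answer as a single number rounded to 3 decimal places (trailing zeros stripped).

Answer: 114

Derivation:
Executing turtle program step by step:
Start: pos=(0,0), heading=0, pen down
FD 19: (0,0) -> (19,0) [heading=0, draw]
FD 4: (19,0) -> (23,0) [heading=0, draw]
FD 18: (23,0) -> (41,0) [heading=0, draw]
REPEAT 5 [
  -- iteration 1/5 --
  RT 111: heading 0 -> 249
  FD 12: (41,0) -> (36.7,-11.203) [heading=249, draw]
  -- iteration 2/5 --
  RT 111: heading 249 -> 138
  FD 12: (36.7,-11.203) -> (27.782,-3.173) [heading=138, draw]
  -- iteration 3/5 --
  RT 111: heading 138 -> 27
  FD 12: (27.782,-3.173) -> (38.474,2.274) [heading=27, draw]
  -- iteration 4/5 --
  RT 111: heading 27 -> 276
  FD 12: (38.474,2.274) -> (39.728,-9.66) [heading=276, draw]
  -- iteration 5/5 --
  RT 111: heading 276 -> 165
  FD 12: (39.728,-9.66) -> (28.137,-6.554) [heading=165, draw]
]
FD 10: (28.137,-6.554) -> (18.478,-3.966) [heading=165, draw]
LT 72: heading 165 -> 237
FD 3: (18.478,-3.966) -> (16.844,-6.482) [heading=237, draw]
Final: pos=(16.844,-6.482), heading=237, 10 segment(s) drawn

Segment lengths:
  seg 1: (0,0) -> (19,0), length = 19
  seg 2: (19,0) -> (23,0), length = 4
  seg 3: (23,0) -> (41,0), length = 18
  seg 4: (41,0) -> (36.7,-11.203), length = 12
  seg 5: (36.7,-11.203) -> (27.782,-3.173), length = 12
  seg 6: (27.782,-3.173) -> (38.474,2.274), length = 12
  seg 7: (38.474,2.274) -> (39.728,-9.66), length = 12
  seg 8: (39.728,-9.66) -> (28.137,-6.554), length = 12
  seg 9: (28.137,-6.554) -> (18.478,-3.966), length = 10
  seg 10: (18.478,-3.966) -> (16.844,-6.482), length = 3
Total = 114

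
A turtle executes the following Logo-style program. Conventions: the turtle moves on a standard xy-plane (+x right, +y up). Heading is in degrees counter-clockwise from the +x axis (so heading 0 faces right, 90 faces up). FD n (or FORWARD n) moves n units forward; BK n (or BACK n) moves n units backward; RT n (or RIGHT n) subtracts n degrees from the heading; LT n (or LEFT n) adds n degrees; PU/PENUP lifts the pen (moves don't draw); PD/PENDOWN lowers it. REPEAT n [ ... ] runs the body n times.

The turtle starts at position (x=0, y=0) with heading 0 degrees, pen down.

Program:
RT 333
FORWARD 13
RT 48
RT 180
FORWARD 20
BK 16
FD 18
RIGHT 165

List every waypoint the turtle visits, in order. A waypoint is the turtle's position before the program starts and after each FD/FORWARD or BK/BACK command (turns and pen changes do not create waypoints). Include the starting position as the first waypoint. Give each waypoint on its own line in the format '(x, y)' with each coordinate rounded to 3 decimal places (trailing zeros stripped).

Executing turtle program step by step:
Start: pos=(0,0), heading=0, pen down
RT 333: heading 0 -> 27
FD 13: (0,0) -> (11.583,5.902) [heading=27, draw]
RT 48: heading 27 -> 339
RT 180: heading 339 -> 159
FD 20: (11.583,5.902) -> (-7.089,13.069) [heading=159, draw]
BK 16: (-7.089,13.069) -> (7.849,7.335) [heading=159, draw]
FD 18: (7.849,7.335) -> (-8.956,13.786) [heading=159, draw]
RT 165: heading 159 -> 354
Final: pos=(-8.956,13.786), heading=354, 4 segment(s) drawn
Waypoints (5 total):
(0, 0)
(11.583, 5.902)
(-7.089, 13.069)
(7.849, 7.335)
(-8.956, 13.786)

Answer: (0, 0)
(11.583, 5.902)
(-7.089, 13.069)
(7.849, 7.335)
(-8.956, 13.786)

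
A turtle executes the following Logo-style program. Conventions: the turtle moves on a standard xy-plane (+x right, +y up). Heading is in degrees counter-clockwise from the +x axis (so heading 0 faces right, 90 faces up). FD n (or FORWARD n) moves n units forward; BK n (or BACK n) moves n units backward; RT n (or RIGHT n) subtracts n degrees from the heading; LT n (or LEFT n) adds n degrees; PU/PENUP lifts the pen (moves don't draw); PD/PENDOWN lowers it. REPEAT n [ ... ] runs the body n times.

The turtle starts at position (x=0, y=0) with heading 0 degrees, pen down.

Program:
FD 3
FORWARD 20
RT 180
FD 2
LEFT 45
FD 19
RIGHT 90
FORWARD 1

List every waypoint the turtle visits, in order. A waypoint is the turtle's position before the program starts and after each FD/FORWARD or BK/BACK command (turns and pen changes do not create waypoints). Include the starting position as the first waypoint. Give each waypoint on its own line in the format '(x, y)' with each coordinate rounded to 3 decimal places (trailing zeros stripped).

Executing turtle program step by step:
Start: pos=(0,0), heading=0, pen down
FD 3: (0,0) -> (3,0) [heading=0, draw]
FD 20: (3,0) -> (23,0) [heading=0, draw]
RT 180: heading 0 -> 180
FD 2: (23,0) -> (21,0) [heading=180, draw]
LT 45: heading 180 -> 225
FD 19: (21,0) -> (7.565,-13.435) [heading=225, draw]
RT 90: heading 225 -> 135
FD 1: (7.565,-13.435) -> (6.858,-12.728) [heading=135, draw]
Final: pos=(6.858,-12.728), heading=135, 5 segment(s) drawn
Waypoints (6 total):
(0, 0)
(3, 0)
(23, 0)
(21, 0)
(7.565, -13.435)
(6.858, -12.728)

Answer: (0, 0)
(3, 0)
(23, 0)
(21, 0)
(7.565, -13.435)
(6.858, -12.728)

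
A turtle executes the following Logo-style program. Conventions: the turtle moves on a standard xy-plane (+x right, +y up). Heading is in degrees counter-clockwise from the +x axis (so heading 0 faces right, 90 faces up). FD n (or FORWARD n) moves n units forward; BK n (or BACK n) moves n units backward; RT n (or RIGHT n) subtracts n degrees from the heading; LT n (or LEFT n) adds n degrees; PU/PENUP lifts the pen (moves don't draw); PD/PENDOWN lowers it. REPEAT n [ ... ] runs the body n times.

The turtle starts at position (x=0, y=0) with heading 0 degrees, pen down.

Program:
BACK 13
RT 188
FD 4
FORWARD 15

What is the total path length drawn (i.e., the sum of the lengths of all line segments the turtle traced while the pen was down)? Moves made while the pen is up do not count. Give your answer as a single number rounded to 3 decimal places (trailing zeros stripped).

Answer: 32

Derivation:
Executing turtle program step by step:
Start: pos=(0,0), heading=0, pen down
BK 13: (0,0) -> (-13,0) [heading=0, draw]
RT 188: heading 0 -> 172
FD 4: (-13,0) -> (-16.961,0.557) [heading=172, draw]
FD 15: (-16.961,0.557) -> (-31.815,2.644) [heading=172, draw]
Final: pos=(-31.815,2.644), heading=172, 3 segment(s) drawn

Segment lengths:
  seg 1: (0,0) -> (-13,0), length = 13
  seg 2: (-13,0) -> (-16.961,0.557), length = 4
  seg 3: (-16.961,0.557) -> (-31.815,2.644), length = 15
Total = 32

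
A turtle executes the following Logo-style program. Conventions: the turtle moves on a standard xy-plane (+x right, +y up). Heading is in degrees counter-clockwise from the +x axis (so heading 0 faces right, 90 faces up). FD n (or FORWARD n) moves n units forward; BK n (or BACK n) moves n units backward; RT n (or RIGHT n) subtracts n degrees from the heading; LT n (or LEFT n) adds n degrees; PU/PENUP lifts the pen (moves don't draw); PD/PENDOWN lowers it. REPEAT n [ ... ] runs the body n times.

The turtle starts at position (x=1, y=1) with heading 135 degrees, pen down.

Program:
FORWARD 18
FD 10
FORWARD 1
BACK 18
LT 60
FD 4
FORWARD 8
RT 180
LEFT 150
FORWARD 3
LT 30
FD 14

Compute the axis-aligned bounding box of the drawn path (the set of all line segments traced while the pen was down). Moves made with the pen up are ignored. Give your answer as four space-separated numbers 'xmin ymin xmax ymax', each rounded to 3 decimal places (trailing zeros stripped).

Executing turtle program step by step:
Start: pos=(1,1), heading=135, pen down
FD 18: (1,1) -> (-11.728,13.728) [heading=135, draw]
FD 10: (-11.728,13.728) -> (-18.799,20.799) [heading=135, draw]
FD 1: (-18.799,20.799) -> (-19.506,21.506) [heading=135, draw]
BK 18: (-19.506,21.506) -> (-6.778,8.778) [heading=135, draw]
LT 60: heading 135 -> 195
FD 4: (-6.778,8.778) -> (-10.642,7.743) [heading=195, draw]
FD 8: (-10.642,7.743) -> (-18.369,5.672) [heading=195, draw]
RT 180: heading 195 -> 15
LT 150: heading 15 -> 165
FD 3: (-18.369,5.672) -> (-21.267,6.449) [heading=165, draw]
LT 30: heading 165 -> 195
FD 14: (-21.267,6.449) -> (-34.79,2.825) [heading=195, draw]
Final: pos=(-34.79,2.825), heading=195, 8 segment(s) drawn

Segment endpoints: x in {-34.79, -21.267, -19.506, -18.799, -18.369, -11.728, -10.642, -6.778, 1}, y in {1, 2.825, 5.672, 6.449, 7.743, 8.778, 13.728, 20.799, 21.506}
xmin=-34.79, ymin=1, xmax=1, ymax=21.506

Answer: -34.79 1 1 21.506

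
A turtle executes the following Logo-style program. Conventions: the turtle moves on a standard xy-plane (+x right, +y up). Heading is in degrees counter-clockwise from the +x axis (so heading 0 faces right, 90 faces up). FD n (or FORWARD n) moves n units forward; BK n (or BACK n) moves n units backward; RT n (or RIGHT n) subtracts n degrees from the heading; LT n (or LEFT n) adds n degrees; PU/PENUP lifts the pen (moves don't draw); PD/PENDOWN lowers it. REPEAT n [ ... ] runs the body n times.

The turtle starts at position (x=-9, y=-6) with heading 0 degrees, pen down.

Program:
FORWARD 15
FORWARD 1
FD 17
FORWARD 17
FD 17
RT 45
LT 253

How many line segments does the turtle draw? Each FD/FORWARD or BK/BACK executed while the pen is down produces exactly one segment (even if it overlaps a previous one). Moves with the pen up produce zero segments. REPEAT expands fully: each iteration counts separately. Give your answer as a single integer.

Executing turtle program step by step:
Start: pos=(-9,-6), heading=0, pen down
FD 15: (-9,-6) -> (6,-6) [heading=0, draw]
FD 1: (6,-6) -> (7,-6) [heading=0, draw]
FD 17: (7,-6) -> (24,-6) [heading=0, draw]
FD 17: (24,-6) -> (41,-6) [heading=0, draw]
FD 17: (41,-6) -> (58,-6) [heading=0, draw]
RT 45: heading 0 -> 315
LT 253: heading 315 -> 208
Final: pos=(58,-6), heading=208, 5 segment(s) drawn
Segments drawn: 5

Answer: 5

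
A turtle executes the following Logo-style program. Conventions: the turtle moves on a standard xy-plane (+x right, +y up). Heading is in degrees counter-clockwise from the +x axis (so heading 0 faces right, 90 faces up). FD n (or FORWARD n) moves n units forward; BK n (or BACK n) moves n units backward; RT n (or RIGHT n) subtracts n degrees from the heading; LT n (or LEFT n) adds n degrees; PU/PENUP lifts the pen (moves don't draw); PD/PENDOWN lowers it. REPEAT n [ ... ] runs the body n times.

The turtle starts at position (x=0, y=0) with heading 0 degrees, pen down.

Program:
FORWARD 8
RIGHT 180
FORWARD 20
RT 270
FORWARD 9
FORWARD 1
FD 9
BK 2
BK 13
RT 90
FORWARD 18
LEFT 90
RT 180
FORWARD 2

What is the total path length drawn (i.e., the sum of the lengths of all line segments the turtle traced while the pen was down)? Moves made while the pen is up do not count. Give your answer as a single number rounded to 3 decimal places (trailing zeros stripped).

Answer: 82

Derivation:
Executing turtle program step by step:
Start: pos=(0,0), heading=0, pen down
FD 8: (0,0) -> (8,0) [heading=0, draw]
RT 180: heading 0 -> 180
FD 20: (8,0) -> (-12,0) [heading=180, draw]
RT 270: heading 180 -> 270
FD 9: (-12,0) -> (-12,-9) [heading=270, draw]
FD 1: (-12,-9) -> (-12,-10) [heading=270, draw]
FD 9: (-12,-10) -> (-12,-19) [heading=270, draw]
BK 2: (-12,-19) -> (-12,-17) [heading=270, draw]
BK 13: (-12,-17) -> (-12,-4) [heading=270, draw]
RT 90: heading 270 -> 180
FD 18: (-12,-4) -> (-30,-4) [heading=180, draw]
LT 90: heading 180 -> 270
RT 180: heading 270 -> 90
FD 2: (-30,-4) -> (-30,-2) [heading=90, draw]
Final: pos=(-30,-2), heading=90, 9 segment(s) drawn

Segment lengths:
  seg 1: (0,0) -> (8,0), length = 8
  seg 2: (8,0) -> (-12,0), length = 20
  seg 3: (-12,0) -> (-12,-9), length = 9
  seg 4: (-12,-9) -> (-12,-10), length = 1
  seg 5: (-12,-10) -> (-12,-19), length = 9
  seg 6: (-12,-19) -> (-12,-17), length = 2
  seg 7: (-12,-17) -> (-12,-4), length = 13
  seg 8: (-12,-4) -> (-30,-4), length = 18
  seg 9: (-30,-4) -> (-30,-2), length = 2
Total = 82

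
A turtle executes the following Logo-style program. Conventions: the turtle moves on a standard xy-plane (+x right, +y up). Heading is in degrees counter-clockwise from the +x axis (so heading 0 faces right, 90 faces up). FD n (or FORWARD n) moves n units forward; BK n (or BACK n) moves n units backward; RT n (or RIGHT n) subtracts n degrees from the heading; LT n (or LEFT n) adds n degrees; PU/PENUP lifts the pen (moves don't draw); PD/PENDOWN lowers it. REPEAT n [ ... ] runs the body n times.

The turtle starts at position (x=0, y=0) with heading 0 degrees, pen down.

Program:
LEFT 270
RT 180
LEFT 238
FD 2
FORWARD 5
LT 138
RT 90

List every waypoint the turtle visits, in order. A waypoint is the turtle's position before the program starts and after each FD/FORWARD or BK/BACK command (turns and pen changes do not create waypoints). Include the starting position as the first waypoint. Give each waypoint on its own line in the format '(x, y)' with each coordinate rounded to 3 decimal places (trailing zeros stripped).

Executing turtle program step by step:
Start: pos=(0,0), heading=0, pen down
LT 270: heading 0 -> 270
RT 180: heading 270 -> 90
LT 238: heading 90 -> 328
FD 2: (0,0) -> (1.696,-1.06) [heading=328, draw]
FD 5: (1.696,-1.06) -> (5.936,-3.709) [heading=328, draw]
LT 138: heading 328 -> 106
RT 90: heading 106 -> 16
Final: pos=(5.936,-3.709), heading=16, 2 segment(s) drawn
Waypoints (3 total):
(0, 0)
(1.696, -1.06)
(5.936, -3.709)

Answer: (0, 0)
(1.696, -1.06)
(5.936, -3.709)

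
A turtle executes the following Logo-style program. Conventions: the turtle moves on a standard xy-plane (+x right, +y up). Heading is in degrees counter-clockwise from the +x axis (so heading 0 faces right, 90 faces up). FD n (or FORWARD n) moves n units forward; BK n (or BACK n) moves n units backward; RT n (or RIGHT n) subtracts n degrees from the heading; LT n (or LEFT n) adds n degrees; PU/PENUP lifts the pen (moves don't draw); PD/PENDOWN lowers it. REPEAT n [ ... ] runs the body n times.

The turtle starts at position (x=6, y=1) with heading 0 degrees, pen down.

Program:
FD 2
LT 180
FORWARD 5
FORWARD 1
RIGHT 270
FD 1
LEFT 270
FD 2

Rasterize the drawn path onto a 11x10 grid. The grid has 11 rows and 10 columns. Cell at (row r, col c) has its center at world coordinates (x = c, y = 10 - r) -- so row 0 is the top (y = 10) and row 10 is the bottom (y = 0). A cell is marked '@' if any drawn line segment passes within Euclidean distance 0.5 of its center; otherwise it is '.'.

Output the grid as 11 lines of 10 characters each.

Segment 0: (6,1) -> (8,1)
Segment 1: (8,1) -> (3,1)
Segment 2: (3,1) -> (2,1)
Segment 3: (2,1) -> (2,0)
Segment 4: (2,0) -> (0,0)

Answer: ..........
..........
..........
..........
..........
..........
..........
..........
..........
..@@@@@@@.
@@@.......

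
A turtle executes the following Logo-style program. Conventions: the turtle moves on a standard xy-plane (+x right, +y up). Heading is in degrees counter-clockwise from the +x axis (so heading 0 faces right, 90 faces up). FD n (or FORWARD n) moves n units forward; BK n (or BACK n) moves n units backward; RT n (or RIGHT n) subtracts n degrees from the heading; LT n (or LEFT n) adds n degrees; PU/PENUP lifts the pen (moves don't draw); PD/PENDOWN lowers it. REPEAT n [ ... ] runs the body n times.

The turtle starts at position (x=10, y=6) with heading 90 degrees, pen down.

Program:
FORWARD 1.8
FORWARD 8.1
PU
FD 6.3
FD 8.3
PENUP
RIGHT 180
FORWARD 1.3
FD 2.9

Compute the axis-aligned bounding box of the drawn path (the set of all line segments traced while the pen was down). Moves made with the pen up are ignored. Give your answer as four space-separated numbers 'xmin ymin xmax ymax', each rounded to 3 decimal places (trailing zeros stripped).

Answer: 10 6 10 15.9

Derivation:
Executing turtle program step by step:
Start: pos=(10,6), heading=90, pen down
FD 1.8: (10,6) -> (10,7.8) [heading=90, draw]
FD 8.1: (10,7.8) -> (10,15.9) [heading=90, draw]
PU: pen up
FD 6.3: (10,15.9) -> (10,22.2) [heading=90, move]
FD 8.3: (10,22.2) -> (10,30.5) [heading=90, move]
PU: pen up
RT 180: heading 90 -> 270
FD 1.3: (10,30.5) -> (10,29.2) [heading=270, move]
FD 2.9: (10,29.2) -> (10,26.3) [heading=270, move]
Final: pos=(10,26.3), heading=270, 2 segment(s) drawn

Segment endpoints: x in {10}, y in {6, 7.8, 15.9}
xmin=10, ymin=6, xmax=10, ymax=15.9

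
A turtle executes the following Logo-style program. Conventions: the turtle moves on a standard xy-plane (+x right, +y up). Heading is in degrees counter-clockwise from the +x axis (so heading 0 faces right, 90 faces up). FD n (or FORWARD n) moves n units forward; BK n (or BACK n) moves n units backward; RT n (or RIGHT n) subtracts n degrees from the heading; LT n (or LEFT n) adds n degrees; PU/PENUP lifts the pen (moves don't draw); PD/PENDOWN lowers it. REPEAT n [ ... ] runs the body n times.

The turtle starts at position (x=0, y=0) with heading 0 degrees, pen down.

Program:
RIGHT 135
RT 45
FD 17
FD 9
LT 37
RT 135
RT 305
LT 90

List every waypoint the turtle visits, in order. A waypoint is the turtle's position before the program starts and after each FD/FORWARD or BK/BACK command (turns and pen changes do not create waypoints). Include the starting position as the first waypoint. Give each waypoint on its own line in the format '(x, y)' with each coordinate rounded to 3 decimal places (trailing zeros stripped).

Executing turtle program step by step:
Start: pos=(0,0), heading=0, pen down
RT 135: heading 0 -> 225
RT 45: heading 225 -> 180
FD 17: (0,0) -> (-17,0) [heading=180, draw]
FD 9: (-17,0) -> (-26,0) [heading=180, draw]
LT 37: heading 180 -> 217
RT 135: heading 217 -> 82
RT 305: heading 82 -> 137
LT 90: heading 137 -> 227
Final: pos=(-26,0), heading=227, 2 segment(s) drawn
Waypoints (3 total):
(0, 0)
(-17, 0)
(-26, 0)

Answer: (0, 0)
(-17, 0)
(-26, 0)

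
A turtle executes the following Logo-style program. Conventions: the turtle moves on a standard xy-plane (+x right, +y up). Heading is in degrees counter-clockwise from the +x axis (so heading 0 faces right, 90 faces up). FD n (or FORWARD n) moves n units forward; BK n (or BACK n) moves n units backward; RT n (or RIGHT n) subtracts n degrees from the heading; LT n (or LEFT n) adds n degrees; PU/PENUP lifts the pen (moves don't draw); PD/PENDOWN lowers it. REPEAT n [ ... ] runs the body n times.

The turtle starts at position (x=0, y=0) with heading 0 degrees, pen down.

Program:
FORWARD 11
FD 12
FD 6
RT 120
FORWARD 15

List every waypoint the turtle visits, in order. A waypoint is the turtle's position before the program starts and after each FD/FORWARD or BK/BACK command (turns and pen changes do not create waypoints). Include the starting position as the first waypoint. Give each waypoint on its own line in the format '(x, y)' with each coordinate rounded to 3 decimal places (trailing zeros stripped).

Answer: (0, 0)
(11, 0)
(23, 0)
(29, 0)
(21.5, -12.99)

Derivation:
Executing turtle program step by step:
Start: pos=(0,0), heading=0, pen down
FD 11: (0,0) -> (11,0) [heading=0, draw]
FD 12: (11,0) -> (23,0) [heading=0, draw]
FD 6: (23,0) -> (29,0) [heading=0, draw]
RT 120: heading 0 -> 240
FD 15: (29,0) -> (21.5,-12.99) [heading=240, draw]
Final: pos=(21.5,-12.99), heading=240, 4 segment(s) drawn
Waypoints (5 total):
(0, 0)
(11, 0)
(23, 0)
(29, 0)
(21.5, -12.99)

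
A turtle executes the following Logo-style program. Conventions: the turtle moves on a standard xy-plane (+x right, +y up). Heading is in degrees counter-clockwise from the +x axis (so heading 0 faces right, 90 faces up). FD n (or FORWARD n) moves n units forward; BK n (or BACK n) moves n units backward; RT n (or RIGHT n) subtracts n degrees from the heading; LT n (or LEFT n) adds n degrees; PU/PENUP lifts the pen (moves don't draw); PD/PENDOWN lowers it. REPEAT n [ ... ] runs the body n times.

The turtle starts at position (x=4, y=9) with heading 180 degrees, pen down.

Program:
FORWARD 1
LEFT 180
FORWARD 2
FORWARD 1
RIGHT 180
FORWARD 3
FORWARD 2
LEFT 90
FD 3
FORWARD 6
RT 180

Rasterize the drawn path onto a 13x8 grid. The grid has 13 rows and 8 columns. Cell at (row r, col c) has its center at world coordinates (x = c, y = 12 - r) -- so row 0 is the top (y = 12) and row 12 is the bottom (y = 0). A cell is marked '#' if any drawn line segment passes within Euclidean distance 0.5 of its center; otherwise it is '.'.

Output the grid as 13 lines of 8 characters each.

Answer: ........
........
........
.######.
.#......
.#......
.#......
.#......
.#......
.#......
.#......
.#......
.#......

Derivation:
Segment 0: (4,9) -> (3,9)
Segment 1: (3,9) -> (5,9)
Segment 2: (5,9) -> (6,9)
Segment 3: (6,9) -> (3,9)
Segment 4: (3,9) -> (1,9)
Segment 5: (1,9) -> (1,6)
Segment 6: (1,6) -> (1,0)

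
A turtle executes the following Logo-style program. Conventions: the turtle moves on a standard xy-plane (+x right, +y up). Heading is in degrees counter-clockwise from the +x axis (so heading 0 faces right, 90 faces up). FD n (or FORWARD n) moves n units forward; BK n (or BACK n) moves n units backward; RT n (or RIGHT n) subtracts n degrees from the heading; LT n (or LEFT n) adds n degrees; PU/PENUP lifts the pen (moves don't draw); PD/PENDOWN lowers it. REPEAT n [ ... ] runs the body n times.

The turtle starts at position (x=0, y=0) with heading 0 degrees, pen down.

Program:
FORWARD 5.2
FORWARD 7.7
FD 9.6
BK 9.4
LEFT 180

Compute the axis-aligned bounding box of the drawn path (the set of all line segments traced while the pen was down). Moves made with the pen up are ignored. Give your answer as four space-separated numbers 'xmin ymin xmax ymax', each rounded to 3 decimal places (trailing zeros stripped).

Executing turtle program step by step:
Start: pos=(0,0), heading=0, pen down
FD 5.2: (0,0) -> (5.2,0) [heading=0, draw]
FD 7.7: (5.2,0) -> (12.9,0) [heading=0, draw]
FD 9.6: (12.9,0) -> (22.5,0) [heading=0, draw]
BK 9.4: (22.5,0) -> (13.1,0) [heading=0, draw]
LT 180: heading 0 -> 180
Final: pos=(13.1,0), heading=180, 4 segment(s) drawn

Segment endpoints: x in {0, 5.2, 12.9, 13.1, 22.5}, y in {0}
xmin=0, ymin=0, xmax=22.5, ymax=0

Answer: 0 0 22.5 0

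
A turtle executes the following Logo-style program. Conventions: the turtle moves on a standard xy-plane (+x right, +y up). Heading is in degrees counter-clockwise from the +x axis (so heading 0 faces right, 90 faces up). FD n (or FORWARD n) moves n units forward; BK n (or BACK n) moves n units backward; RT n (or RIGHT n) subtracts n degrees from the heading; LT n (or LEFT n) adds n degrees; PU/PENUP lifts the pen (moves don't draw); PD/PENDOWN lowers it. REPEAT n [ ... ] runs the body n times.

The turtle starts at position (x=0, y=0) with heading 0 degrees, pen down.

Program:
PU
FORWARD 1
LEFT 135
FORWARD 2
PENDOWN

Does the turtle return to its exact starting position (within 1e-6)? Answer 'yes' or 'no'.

Executing turtle program step by step:
Start: pos=(0,0), heading=0, pen down
PU: pen up
FD 1: (0,0) -> (1,0) [heading=0, move]
LT 135: heading 0 -> 135
FD 2: (1,0) -> (-0.414,1.414) [heading=135, move]
PD: pen down
Final: pos=(-0.414,1.414), heading=135, 0 segment(s) drawn

Start position: (0, 0)
Final position: (-0.414, 1.414)
Distance = 1.474; >= 1e-6 -> NOT closed

Answer: no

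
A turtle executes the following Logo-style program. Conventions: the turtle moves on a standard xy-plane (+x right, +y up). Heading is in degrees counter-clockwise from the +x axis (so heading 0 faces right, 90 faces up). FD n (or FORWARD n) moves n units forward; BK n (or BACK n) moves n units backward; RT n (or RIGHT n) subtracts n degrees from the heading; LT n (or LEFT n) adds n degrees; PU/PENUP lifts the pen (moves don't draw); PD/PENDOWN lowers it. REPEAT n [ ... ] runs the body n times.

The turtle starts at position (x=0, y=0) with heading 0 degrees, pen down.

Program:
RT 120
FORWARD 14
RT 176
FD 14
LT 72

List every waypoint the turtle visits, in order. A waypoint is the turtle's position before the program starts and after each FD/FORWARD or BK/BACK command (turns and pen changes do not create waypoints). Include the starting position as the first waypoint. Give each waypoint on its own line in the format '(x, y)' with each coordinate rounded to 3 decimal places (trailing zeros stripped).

Executing turtle program step by step:
Start: pos=(0,0), heading=0, pen down
RT 120: heading 0 -> 240
FD 14: (0,0) -> (-7,-12.124) [heading=240, draw]
RT 176: heading 240 -> 64
FD 14: (-7,-12.124) -> (-0.863,0.459) [heading=64, draw]
LT 72: heading 64 -> 136
Final: pos=(-0.863,0.459), heading=136, 2 segment(s) drawn
Waypoints (3 total):
(0, 0)
(-7, -12.124)
(-0.863, 0.459)

Answer: (0, 0)
(-7, -12.124)
(-0.863, 0.459)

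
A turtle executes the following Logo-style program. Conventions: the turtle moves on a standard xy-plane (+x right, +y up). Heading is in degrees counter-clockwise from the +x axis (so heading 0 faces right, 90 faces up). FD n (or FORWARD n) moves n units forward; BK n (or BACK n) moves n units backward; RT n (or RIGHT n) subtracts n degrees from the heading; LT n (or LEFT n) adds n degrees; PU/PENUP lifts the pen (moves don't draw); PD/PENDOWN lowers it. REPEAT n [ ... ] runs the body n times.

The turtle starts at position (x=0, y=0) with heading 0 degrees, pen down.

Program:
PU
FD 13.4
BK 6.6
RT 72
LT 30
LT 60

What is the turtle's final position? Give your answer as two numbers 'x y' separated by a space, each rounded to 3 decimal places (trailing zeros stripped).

Answer: 6.8 0

Derivation:
Executing turtle program step by step:
Start: pos=(0,0), heading=0, pen down
PU: pen up
FD 13.4: (0,0) -> (13.4,0) [heading=0, move]
BK 6.6: (13.4,0) -> (6.8,0) [heading=0, move]
RT 72: heading 0 -> 288
LT 30: heading 288 -> 318
LT 60: heading 318 -> 18
Final: pos=(6.8,0), heading=18, 0 segment(s) drawn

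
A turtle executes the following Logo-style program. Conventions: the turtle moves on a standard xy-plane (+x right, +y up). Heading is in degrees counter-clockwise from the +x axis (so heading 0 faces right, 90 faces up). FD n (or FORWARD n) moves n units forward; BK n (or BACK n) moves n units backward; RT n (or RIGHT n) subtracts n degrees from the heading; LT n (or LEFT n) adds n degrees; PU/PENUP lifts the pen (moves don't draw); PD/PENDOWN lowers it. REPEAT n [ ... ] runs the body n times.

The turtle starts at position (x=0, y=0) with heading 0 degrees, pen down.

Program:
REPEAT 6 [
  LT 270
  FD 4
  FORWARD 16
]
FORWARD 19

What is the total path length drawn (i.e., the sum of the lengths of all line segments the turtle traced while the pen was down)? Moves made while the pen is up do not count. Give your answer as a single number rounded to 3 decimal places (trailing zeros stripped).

Executing turtle program step by step:
Start: pos=(0,0), heading=0, pen down
REPEAT 6 [
  -- iteration 1/6 --
  LT 270: heading 0 -> 270
  FD 4: (0,0) -> (0,-4) [heading=270, draw]
  FD 16: (0,-4) -> (0,-20) [heading=270, draw]
  -- iteration 2/6 --
  LT 270: heading 270 -> 180
  FD 4: (0,-20) -> (-4,-20) [heading=180, draw]
  FD 16: (-4,-20) -> (-20,-20) [heading=180, draw]
  -- iteration 3/6 --
  LT 270: heading 180 -> 90
  FD 4: (-20,-20) -> (-20,-16) [heading=90, draw]
  FD 16: (-20,-16) -> (-20,0) [heading=90, draw]
  -- iteration 4/6 --
  LT 270: heading 90 -> 0
  FD 4: (-20,0) -> (-16,0) [heading=0, draw]
  FD 16: (-16,0) -> (0,0) [heading=0, draw]
  -- iteration 5/6 --
  LT 270: heading 0 -> 270
  FD 4: (0,0) -> (0,-4) [heading=270, draw]
  FD 16: (0,-4) -> (0,-20) [heading=270, draw]
  -- iteration 6/6 --
  LT 270: heading 270 -> 180
  FD 4: (0,-20) -> (-4,-20) [heading=180, draw]
  FD 16: (-4,-20) -> (-20,-20) [heading=180, draw]
]
FD 19: (-20,-20) -> (-39,-20) [heading=180, draw]
Final: pos=(-39,-20), heading=180, 13 segment(s) drawn

Segment lengths:
  seg 1: (0,0) -> (0,-4), length = 4
  seg 2: (0,-4) -> (0,-20), length = 16
  seg 3: (0,-20) -> (-4,-20), length = 4
  seg 4: (-4,-20) -> (-20,-20), length = 16
  seg 5: (-20,-20) -> (-20,-16), length = 4
  seg 6: (-20,-16) -> (-20,0), length = 16
  seg 7: (-20,0) -> (-16,0), length = 4
  seg 8: (-16,0) -> (0,0), length = 16
  seg 9: (0,0) -> (0,-4), length = 4
  seg 10: (0,-4) -> (0,-20), length = 16
  seg 11: (0,-20) -> (-4,-20), length = 4
  seg 12: (-4,-20) -> (-20,-20), length = 16
  seg 13: (-20,-20) -> (-39,-20), length = 19
Total = 139

Answer: 139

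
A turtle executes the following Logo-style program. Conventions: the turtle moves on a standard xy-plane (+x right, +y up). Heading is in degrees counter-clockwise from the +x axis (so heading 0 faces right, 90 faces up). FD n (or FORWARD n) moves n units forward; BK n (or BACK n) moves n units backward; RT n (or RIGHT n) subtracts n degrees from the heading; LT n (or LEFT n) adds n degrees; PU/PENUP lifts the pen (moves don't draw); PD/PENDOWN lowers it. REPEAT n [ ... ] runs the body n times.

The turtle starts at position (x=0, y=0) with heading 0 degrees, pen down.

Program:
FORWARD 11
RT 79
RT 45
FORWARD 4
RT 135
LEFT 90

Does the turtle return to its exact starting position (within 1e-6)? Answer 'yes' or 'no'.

Answer: no

Derivation:
Executing turtle program step by step:
Start: pos=(0,0), heading=0, pen down
FD 11: (0,0) -> (11,0) [heading=0, draw]
RT 79: heading 0 -> 281
RT 45: heading 281 -> 236
FD 4: (11,0) -> (8.763,-3.316) [heading=236, draw]
RT 135: heading 236 -> 101
LT 90: heading 101 -> 191
Final: pos=(8.763,-3.316), heading=191, 2 segment(s) drawn

Start position: (0, 0)
Final position: (8.763, -3.316)
Distance = 9.37; >= 1e-6 -> NOT closed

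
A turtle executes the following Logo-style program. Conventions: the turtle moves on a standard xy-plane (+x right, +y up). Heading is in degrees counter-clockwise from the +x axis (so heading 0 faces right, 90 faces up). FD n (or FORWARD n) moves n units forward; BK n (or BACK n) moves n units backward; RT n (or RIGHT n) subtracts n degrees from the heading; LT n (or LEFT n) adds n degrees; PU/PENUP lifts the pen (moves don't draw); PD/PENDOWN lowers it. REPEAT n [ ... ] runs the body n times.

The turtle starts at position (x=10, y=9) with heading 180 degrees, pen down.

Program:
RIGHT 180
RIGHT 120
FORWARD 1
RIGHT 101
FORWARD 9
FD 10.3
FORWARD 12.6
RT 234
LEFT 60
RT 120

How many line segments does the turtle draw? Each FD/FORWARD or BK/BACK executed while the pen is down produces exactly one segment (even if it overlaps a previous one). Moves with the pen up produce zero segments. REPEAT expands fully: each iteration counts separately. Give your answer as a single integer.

Executing turtle program step by step:
Start: pos=(10,9), heading=180, pen down
RT 180: heading 180 -> 0
RT 120: heading 0 -> 240
FD 1: (10,9) -> (9.5,8.134) [heading=240, draw]
RT 101: heading 240 -> 139
FD 9: (9.5,8.134) -> (2.708,14.039) [heading=139, draw]
FD 10.3: (2.708,14.039) -> (-5.066,20.796) [heading=139, draw]
FD 12.6: (-5.066,20.796) -> (-14.575,29.062) [heading=139, draw]
RT 234: heading 139 -> 265
LT 60: heading 265 -> 325
RT 120: heading 325 -> 205
Final: pos=(-14.575,29.062), heading=205, 4 segment(s) drawn
Segments drawn: 4

Answer: 4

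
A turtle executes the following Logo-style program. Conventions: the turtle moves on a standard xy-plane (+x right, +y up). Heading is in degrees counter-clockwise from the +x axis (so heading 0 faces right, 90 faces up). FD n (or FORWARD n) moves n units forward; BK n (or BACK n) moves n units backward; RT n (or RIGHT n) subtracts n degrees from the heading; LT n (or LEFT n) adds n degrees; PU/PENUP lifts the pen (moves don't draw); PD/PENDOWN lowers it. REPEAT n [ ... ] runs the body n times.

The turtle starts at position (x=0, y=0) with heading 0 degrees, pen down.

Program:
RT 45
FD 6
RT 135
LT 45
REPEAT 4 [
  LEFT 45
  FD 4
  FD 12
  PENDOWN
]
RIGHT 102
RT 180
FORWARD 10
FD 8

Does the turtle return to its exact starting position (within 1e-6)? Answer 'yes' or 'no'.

Answer: no

Derivation:
Executing turtle program step by step:
Start: pos=(0,0), heading=0, pen down
RT 45: heading 0 -> 315
FD 6: (0,0) -> (4.243,-4.243) [heading=315, draw]
RT 135: heading 315 -> 180
LT 45: heading 180 -> 225
REPEAT 4 [
  -- iteration 1/4 --
  LT 45: heading 225 -> 270
  FD 4: (4.243,-4.243) -> (4.243,-8.243) [heading=270, draw]
  FD 12: (4.243,-8.243) -> (4.243,-20.243) [heading=270, draw]
  PD: pen down
  -- iteration 2/4 --
  LT 45: heading 270 -> 315
  FD 4: (4.243,-20.243) -> (7.071,-23.071) [heading=315, draw]
  FD 12: (7.071,-23.071) -> (15.556,-31.556) [heading=315, draw]
  PD: pen down
  -- iteration 3/4 --
  LT 45: heading 315 -> 0
  FD 4: (15.556,-31.556) -> (19.556,-31.556) [heading=0, draw]
  FD 12: (19.556,-31.556) -> (31.556,-31.556) [heading=0, draw]
  PD: pen down
  -- iteration 4/4 --
  LT 45: heading 0 -> 45
  FD 4: (31.556,-31.556) -> (34.385,-28.728) [heading=45, draw]
  FD 12: (34.385,-28.728) -> (42.87,-20.243) [heading=45, draw]
  PD: pen down
]
RT 102: heading 45 -> 303
RT 180: heading 303 -> 123
FD 10: (42.87,-20.243) -> (37.424,-11.856) [heading=123, draw]
FD 8: (37.424,-11.856) -> (33.067,-5.147) [heading=123, draw]
Final: pos=(33.067,-5.147), heading=123, 11 segment(s) drawn

Start position: (0, 0)
Final position: (33.067, -5.147)
Distance = 33.465; >= 1e-6 -> NOT closed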